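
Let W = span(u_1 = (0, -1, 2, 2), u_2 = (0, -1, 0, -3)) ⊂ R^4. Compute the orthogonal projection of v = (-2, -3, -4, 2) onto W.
proj_W(v) = (0, 57/65, -10/13, 46/65)

Set up U = [u_1 | ... | u_2] ∈ R^(4×2). The projector onto W = col(U) is P = U (U^T U)^(-1) U^T.
Compute U^T U =
  [9, -5]
  [-5, 10],
and U^T v = (-1, -3).
Solve U^T U · c = U^T v for the coefficients: c = (-5/13, -32/65). The projection is proj_W(v) = U c.
Check: (v - proj_W(v)) · u_1 = 0  (should be 0).
Check: (v - proj_W(v)) · u_2 = 0  (should be 0).
Result: proj_W(v) = (0, 57/65, -10/13, 46/65).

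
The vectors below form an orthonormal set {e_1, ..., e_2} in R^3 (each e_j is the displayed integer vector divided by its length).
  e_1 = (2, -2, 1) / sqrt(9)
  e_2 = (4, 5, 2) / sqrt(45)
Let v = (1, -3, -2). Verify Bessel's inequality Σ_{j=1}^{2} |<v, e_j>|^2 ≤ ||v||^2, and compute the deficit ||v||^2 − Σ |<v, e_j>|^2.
Σ |<v, e_j>|^2 = 9; ||v||^2 = 14; deficit = 5

Write each e_j = u_j / sqrt(<u_j, u_j>) where u_j is the displayed integer vector. Then <v, e_j> = <v, u_j> / sqrt(<u_j, u_j>), so |<v, e_j>|^2 = <v, u_j>^2 / <u_j, u_j>.
Coefficients: <v, e_1> = 6/sqrt(9), <v, e_2> = -15/sqrt(45).
Square and sum: Σ |<v, e_j>|^2 = 9.
Compute ||v||^2 = v·v = 14.
Deficit = 14 − 9 = 5 ≥ 0, confirming Bessel's inequality. (The deficit equals ||v − Σ <v,e_j> e_j||^2, the squared distance from v to span{e_j}.)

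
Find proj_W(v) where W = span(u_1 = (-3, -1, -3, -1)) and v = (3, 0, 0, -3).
proj_W(v) = (9/10, 3/10, 9/10, 3/10)

Set up U = [u_1 | ... | u_1] ∈ R^(4×1). The projector onto W = col(U) is P = U (U^T U)^(-1) U^T.
Compute U^T U =
  [20],
and U^T v = (-6).
Solve U^T U · c = U^T v for the coefficients: c = (-3/10). The projection is proj_W(v) = U c.
Check: (v - proj_W(v)) · u_1 = 0  (should be 0).
Result: proj_W(v) = (9/10, 3/10, 9/10, 3/10).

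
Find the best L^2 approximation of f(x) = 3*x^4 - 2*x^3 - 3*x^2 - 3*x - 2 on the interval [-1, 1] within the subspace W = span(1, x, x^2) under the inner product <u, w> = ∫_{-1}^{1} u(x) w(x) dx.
g(x) = -3*x^2/7 - 21*x/5 - 79/35

The best approximation g ∈ W is the orthogonal projection of f onto W. Writing g = a_0 + a_1 x + a_2 x^2, the coefficients solve the normal equations G · a = b where
  G_{ij} = <φ_i, φ_j> and b_i = <f, φ_i>, with φ_0 = 1, φ_1 = x, φ_2 = x^2.
G =
  [2, 0, 2/3]
  [0, 2/3, 0]
  [2/3, 0, 2/5],
b = (-24/5, -14/5, -176/105).
Solving gives a_0 = -79/35, a_1 = -21/5, a_2 = -3/7, so
  g(x) = -3*x^2/7 - 21*x/5 - 79/35.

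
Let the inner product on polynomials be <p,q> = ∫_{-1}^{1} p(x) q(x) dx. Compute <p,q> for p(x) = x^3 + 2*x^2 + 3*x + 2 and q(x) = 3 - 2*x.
<p,q> = 56/5

Expand the product: p(x)·q(x) = -2*x^4 - x^3 + 5*x + 6.
∫_{-1}^{1} of each monomial x^k gives [2/(k+1) if k even, 0 if k odd]. Integrating term-by-term (or equivalently evaluating the antiderivative F(x) = -2*x^5/5 - x^4/4 + 5*x^2/2 + 6*x at the endpoints):
  F(1) − F(−1) = 157/20 − (-67/20) = 56/5.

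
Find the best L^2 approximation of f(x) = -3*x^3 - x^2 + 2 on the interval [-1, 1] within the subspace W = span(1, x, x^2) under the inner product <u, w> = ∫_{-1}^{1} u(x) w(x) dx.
g(x) = -x^2 - 9*x/5 + 2

The best approximation g ∈ W is the orthogonal projection of f onto W. Writing g = a_0 + a_1 x + a_2 x^2, the coefficients solve the normal equations G · a = b where
  G_{ij} = <φ_i, φ_j> and b_i = <f, φ_i>, with φ_0 = 1, φ_1 = x, φ_2 = x^2.
G =
  [2, 0, 2/3]
  [0, 2/3, 0]
  [2/3, 0, 2/5],
b = (10/3, -6/5, 14/15).
Solving gives a_0 = 2, a_1 = -9/5, a_2 = -1, so
  g(x) = -x^2 - 9*x/5 + 2.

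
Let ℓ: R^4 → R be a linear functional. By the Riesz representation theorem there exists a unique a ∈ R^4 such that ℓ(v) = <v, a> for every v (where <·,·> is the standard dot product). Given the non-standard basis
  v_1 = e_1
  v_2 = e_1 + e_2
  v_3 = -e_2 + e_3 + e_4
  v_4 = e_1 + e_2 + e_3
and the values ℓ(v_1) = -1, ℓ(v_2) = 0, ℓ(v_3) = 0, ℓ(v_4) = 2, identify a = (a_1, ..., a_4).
a = (-1, 1, 2, -1)

Write a = (a_1, ..., a_4) in the standard basis. For each basis vector v_i, ℓ(v_i) = <v_i, a> is a linear equation in the a_j's. Collect the n equations into a matrix system V a = ℓ, where row i of V is v_i (expressed in the standard basis). Since V is invertible (lower-triangular with 1s on the diagonal, up to permutation), solve by back-substitution:
  V =
[[1, 0, 0, 0],
 [1, 1, 0, 0],
 [0, -1, 1, 1],
 [1, 1, 1, 0]]
  V a = (-1, 0, 0, 2)
Solving gives a = (-1, 1, 2, -1).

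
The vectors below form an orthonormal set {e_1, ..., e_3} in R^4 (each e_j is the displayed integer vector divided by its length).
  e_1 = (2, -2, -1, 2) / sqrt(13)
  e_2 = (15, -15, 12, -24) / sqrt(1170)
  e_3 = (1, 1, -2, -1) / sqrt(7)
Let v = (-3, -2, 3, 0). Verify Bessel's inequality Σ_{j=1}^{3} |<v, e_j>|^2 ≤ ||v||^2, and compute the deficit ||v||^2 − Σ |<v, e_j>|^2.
Σ |<v, e_j>|^2 = 1371/70; ||v||^2 = 22; deficit = 169/70

Write each e_j = u_j / sqrt(<u_j, u_j>) where u_j is the displayed integer vector. Then <v, e_j> = <v, u_j> / sqrt(<u_j, u_j>), so |<v, e_j>|^2 = <v, u_j>^2 / <u_j, u_j>.
Coefficients: <v, e_1> = -5/sqrt(13), <v, e_2> = 21/sqrt(1170), <v, e_3> = -11/sqrt(7).
Square and sum: Σ |<v, e_j>|^2 = 1371/70.
Compute ||v||^2 = v·v = 22.
Deficit = 22 − 1371/70 = 169/70 ≥ 0, confirming Bessel's inequality. (The deficit equals ||v − Σ <v,e_j> e_j||^2, the squared distance from v to span{e_j}.)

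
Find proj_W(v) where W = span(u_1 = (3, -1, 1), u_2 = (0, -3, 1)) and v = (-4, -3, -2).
proj_W(v) = (-207/47, -225/94, -17/94)

Set up U = [u_1 | ... | u_2] ∈ R^(3×2). The projector onto W = col(U) is P = U (U^T U)^(-1) U^T.
Compute U^T U =
  [11, 4]
  [4, 10],
and U^T v = (-11, 7).
Solve U^T U · c = U^T v for the coefficients: c = (-69/47, 121/94). The projection is proj_W(v) = U c.
Check: (v - proj_W(v)) · u_1 = 0  (should be 0).
Check: (v - proj_W(v)) · u_2 = 0  (should be 0).
Result: proj_W(v) = (-207/47, -225/94, -17/94).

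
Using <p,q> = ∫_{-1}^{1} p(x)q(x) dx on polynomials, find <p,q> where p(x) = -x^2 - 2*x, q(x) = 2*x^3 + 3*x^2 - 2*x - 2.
<p,q> = 6/5

Expand the product: p(x)·q(x) = -2*x^5 - 7*x^4 - 4*x^3 + 6*x^2 + 4*x.
∫_{-1}^{1} of each monomial x^k gives [2/(k+1) if k even, 0 if k odd]. Integrating term-by-term (or equivalently evaluating the antiderivative F(x) = -x^6/3 - 7*x^5/5 - x^4 + 2*x^3 + 2*x^2 at the endpoints):
  F(1) − F(−1) = 19/15 − (1/15) = 6/5.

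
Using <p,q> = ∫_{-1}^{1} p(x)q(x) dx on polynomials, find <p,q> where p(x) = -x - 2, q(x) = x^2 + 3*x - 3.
<p,q> = 26/3

Expand the product: p(x)·q(x) = -x^3 - 5*x^2 - 3*x + 6.
∫_{-1}^{1} of each monomial x^k gives [2/(k+1) if k even, 0 if k odd]. Integrating term-by-term (or equivalently evaluating the antiderivative F(x) = -x^4/4 - 5*x^3/3 - 3*x^2/2 + 6*x at the endpoints):
  F(1) − F(−1) = 31/12 − (-73/12) = 26/3.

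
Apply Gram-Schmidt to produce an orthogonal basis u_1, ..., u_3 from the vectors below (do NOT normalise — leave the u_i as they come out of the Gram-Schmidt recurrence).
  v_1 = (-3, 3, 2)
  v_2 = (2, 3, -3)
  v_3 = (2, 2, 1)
Orthogonal basis:
  u_1 = (-3, 3, 2)
  u_2 = (35/22, 75/22, -30/11)
  u_3 = (33/19, 11/19, 33/19)

Apply the Gram-Schmidt recurrence
  u_1 = v_1
  u_i = v_i − Σ_{j<i} ((v_i · u_j) / (u_j · u_j)) · u_j.

Step by step this gives:
  u_1 = (-3, 3, 2)
  u_2 = (35/22, 75/22, -30/11)
  u_3 = (33/19, 11/19, 33/19)

Orthogonality check:
  u_2 · u_1 = 0 (should be 0)
  u_3 · u_1 = 0 (should be 0)
  u_3 · u_2 = 0 (should be 0)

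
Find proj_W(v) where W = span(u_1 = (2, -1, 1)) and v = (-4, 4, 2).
proj_W(v) = (-10/3, 5/3, -5/3)

Set up U = [u_1 | ... | u_1] ∈ R^(3×1). The projector onto W = col(U) is P = U (U^T U)^(-1) U^T.
Compute U^T U =
  [6],
and U^T v = (-10).
Solve U^T U · c = U^T v for the coefficients: c = (-5/3). The projection is proj_W(v) = U c.
Check: (v - proj_W(v)) · u_1 = 0  (should be 0).
Result: proj_W(v) = (-10/3, 5/3, -5/3).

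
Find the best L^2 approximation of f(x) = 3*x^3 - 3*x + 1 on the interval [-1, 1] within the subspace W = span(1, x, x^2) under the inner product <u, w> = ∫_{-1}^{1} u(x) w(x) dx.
g(x) = 1 - 6*x/5

The best approximation g ∈ W is the orthogonal projection of f onto W. Writing g = a_0 + a_1 x + a_2 x^2, the coefficients solve the normal equations G · a = b where
  G_{ij} = <φ_i, φ_j> and b_i = <f, φ_i>, with φ_0 = 1, φ_1 = x, φ_2 = x^2.
G =
  [2, 0, 2/3]
  [0, 2/3, 0]
  [2/3, 0, 2/5],
b = (2, -4/5, 2/3).
Solving gives a_0 = 1, a_1 = -6/5, a_2 = 0, so
  g(x) = 1 - 6*x/5.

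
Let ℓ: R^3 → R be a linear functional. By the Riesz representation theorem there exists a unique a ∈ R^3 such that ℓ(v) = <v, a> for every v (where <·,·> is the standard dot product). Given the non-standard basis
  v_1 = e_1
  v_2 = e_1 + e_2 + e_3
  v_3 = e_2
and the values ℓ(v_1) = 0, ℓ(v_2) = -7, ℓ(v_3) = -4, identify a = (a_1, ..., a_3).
a = (0, -4, -3)

Write a = (a_1, ..., a_3) in the standard basis. For each basis vector v_i, ℓ(v_i) = <v_i, a> is a linear equation in the a_j's. Collect the n equations into a matrix system V a = ℓ, where row i of V is v_i (expressed in the standard basis). Since V is invertible (lower-triangular with 1s on the diagonal, up to permutation), solve by back-substitution:
  V =
[[1, 0, 0],
 [1, 1, 1],
 [0, 1, 0]]
  V a = (0, -7, -4)
Solving gives a = (0, -4, -3).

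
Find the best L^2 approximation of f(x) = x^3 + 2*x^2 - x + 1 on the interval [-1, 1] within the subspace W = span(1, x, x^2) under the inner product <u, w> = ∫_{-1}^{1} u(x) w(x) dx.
g(x) = 2*x^2 - 2*x/5 + 1

The best approximation g ∈ W is the orthogonal projection of f onto W. Writing g = a_0 + a_1 x + a_2 x^2, the coefficients solve the normal equations G · a = b where
  G_{ij} = <φ_i, φ_j> and b_i = <f, φ_i>, with φ_0 = 1, φ_1 = x, φ_2 = x^2.
G =
  [2, 0, 2/3]
  [0, 2/3, 0]
  [2/3, 0, 2/5],
b = (10/3, -4/15, 22/15).
Solving gives a_0 = 1, a_1 = -2/5, a_2 = 2, so
  g(x) = 2*x^2 - 2*x/5 + 1.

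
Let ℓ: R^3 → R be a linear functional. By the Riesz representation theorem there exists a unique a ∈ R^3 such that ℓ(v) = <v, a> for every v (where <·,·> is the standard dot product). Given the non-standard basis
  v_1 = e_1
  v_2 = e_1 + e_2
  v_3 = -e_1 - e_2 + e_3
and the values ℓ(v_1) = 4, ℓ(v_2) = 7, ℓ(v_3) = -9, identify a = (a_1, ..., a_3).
a = (4, 3, -2)

Write a = (a_1, ..., a_3) in the standard basis. For each basis vector v_i, ℓ(v_i) = <v_i, a> is a linear equation in the a_j's. Collect the n equations into a matrix system V a = ℓ, where row i of V is v_i (expressed in the standard basis). Since V is invertible (lower-triangular with 1s on the diagonal, up to permutation), solve by back-substitution:
  V =
[[1, 0, 0],
 [1, 1, 0],
 [-1, -1, 1]]
  V a = (4, 7, -9)
Solving gives a = (4, 3, -2).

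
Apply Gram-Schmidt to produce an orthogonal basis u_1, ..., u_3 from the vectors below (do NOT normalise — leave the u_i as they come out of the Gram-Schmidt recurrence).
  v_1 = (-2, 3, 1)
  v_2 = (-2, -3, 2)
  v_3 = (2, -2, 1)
Orthogonal basis:
  u_1 = (-2, 3, 1)
  u_2 = (-17/7, -33/14, 31/14)
  u_3 = (234/229, 52/229, 312/229)

Apply the Gram-Schmidt recurrence
  u_1 = v_1
  u_i = v_i − Σ_{j<i} ((v_i · u_j) / (u_j · u_j)) · u_j.

Step by step this gives:
  u_1 = (-2, 3, 1)
  u_2 = (-17/7, -33/14, 31/14)
  u_3 = (234/229, 52/229, 312/229)

Orthogonality check:
  u_2 · u_1 = 0 (should be 0)
  u_3 · u_1 = 0 (should be 0)
  u_3 · u_2 = 0 (should be 0)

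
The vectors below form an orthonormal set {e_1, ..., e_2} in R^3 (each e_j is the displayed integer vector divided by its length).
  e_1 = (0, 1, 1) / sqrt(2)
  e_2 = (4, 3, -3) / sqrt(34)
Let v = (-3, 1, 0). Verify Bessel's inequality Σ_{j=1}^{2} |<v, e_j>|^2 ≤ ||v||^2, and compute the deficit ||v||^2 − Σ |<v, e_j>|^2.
Σ |<v, e_j>|^2 = 49/17; ||v||^2 = 10; deficit = 121/17

Write each e_j = u_j / sqrt(<u_j, u_j>) where u_j is the displayed integer vector. Then <v, e_j> = <v, u_j> / sqrt(<u_j, u_j>), so |<v, e_j>|^2 = <v, u_j>^2 / <u_j, u_j>.
Coefficients: <v, e_1> = 1/sqrt(2), <v, e_2> = -9/sqrt(34).
Square and sum: Σ |<v, e_j>|^2 = 49/17.
Compute ||v||^2 = v·v = 10.
Deficit = 10 − 49/17 = 121/17 ≥ 0, confirming Bessel's inequality. (The deficit equals ||v − Σ <v,e_j> e_j||^2, the squared distance from v to span{e_j}.)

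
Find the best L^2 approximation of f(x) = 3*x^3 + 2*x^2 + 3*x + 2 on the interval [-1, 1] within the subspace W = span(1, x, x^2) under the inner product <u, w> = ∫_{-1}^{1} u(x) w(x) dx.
g(x) = 2*x^2 + 24*x/5 + 2

The best approximation g ∈ W is the orthogonal projection of f onto W. Writing g = a_0 + a_1 x + a_2 x^2, the coefficients solve the normal equations G · a = b where
  G_{ij} = <φ_i, φ_j> and b_i = <f, φ_i>, with φ_0 = 1, φ_1 = x, φ_2 = x^2.
G =
  [2, 0, 2/3]
  [0, 2/3, 0]
  [2/3, 0, 2/5],
b = (16/3, 16/5, 32/15).
Solving gives a_0 = 2, a_1 = 24/5, a_2 = 2, so
  g(x) = 2*x^2 + 24*x/5 + 2.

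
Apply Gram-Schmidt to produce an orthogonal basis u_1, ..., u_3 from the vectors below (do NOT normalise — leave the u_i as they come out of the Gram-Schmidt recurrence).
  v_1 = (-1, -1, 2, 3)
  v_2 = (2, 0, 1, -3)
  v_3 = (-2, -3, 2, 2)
Orthogonal basis:
  u_1 = (-1, -1, 2, 3)
  u_2 = (7/5, -3/5, 11/5, -6/5)
  u_3 = (-50/43, -83/43, -11/43, -37/43)

Apply the Gram-Schmidt recurrence
  u_1 = v_1
  u_i = v_i − Σ_{j<i} ((v_i · u_j) / (u_j · u_j)) · u_j.

Step by step this gives:
  u_1 = (-1, -1, 2, 3)
  u_2 = (7/5, -3/5, 11/5, -6/5)
  u_3 = (-50/43, -83/43, -11/43, -37/43)

Orthogonality check:
  u_2 · u_1 = 0 (should be 0)
  u_3 · u_1 = 0 (should be 0)
  u_3 · u_2 = 0 (should be 0)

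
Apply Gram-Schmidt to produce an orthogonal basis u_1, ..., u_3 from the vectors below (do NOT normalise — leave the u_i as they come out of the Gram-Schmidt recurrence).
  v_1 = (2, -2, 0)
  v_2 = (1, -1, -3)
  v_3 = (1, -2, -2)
Orthogonal basis:
  u_1 = (2, -2, 0)
  u_2 = (0, 0, -3)
  u_3 = (-1/2, -1/2, 0)

Apply the Gram-Schmidt recurrence
  u_1 = v_1
  u_i = v_i − Σ_{j<i} ((v_i · u_j) / (u_j · u_j)) · u_j.

Step by step this gives:
  u_1 = (2, -2, 0)
  u_2 = (0, 0, -3)
  u_3 = (-1/2, -1/2, 0)

Orthogonality check:
  u_2 · u_1 = 0 (should be 0)
  u_3 · u_1 = 0 (should be 0)
  u_3 · u_2 = 0 (should be 0)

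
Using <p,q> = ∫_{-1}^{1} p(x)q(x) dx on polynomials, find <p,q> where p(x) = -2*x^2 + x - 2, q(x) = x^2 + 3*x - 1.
<p,q> = 26/5

Expand the product: p(x)·q(x) = -2*x^4 - 5*x^3 + 3*x^2 - 7*x + 2.
∫_{-1}^{1} of each monomial x^k gives [2/(k+1) if k even, 0 if k odd]. Integrating term-by-term (or equivalently evaluating the antiderivative F(x) = -2*x^5/5 - 5*x^4/4 + x^3 - 7*x^2/2 + 2*x at the endpoints):
  F(1) − F(−1) = -43/20 − (-147/20) = 26/5.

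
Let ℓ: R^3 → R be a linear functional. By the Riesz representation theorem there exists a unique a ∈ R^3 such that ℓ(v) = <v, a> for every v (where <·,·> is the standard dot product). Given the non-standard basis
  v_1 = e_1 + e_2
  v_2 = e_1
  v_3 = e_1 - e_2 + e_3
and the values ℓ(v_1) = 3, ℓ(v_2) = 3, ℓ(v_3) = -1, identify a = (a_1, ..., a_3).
a = (3, 0, -4)

Write a = (a_1, ..., a_3) in the standard basis. For each basis vector v_i, ℓ(v_i) = <v_i, a> is a linear equation in the a_j's. Collect the n equations into a matrix system V a = ℓ, where row i of V is v_i (expressed in the standard basis). Since V is invertible (lower-triangular with 1s on the diagonal, up to permutation), solve by back-substitution:
  V =
[[1, 1, 0],
 [1, 0, 0],
 [1, -1, 1]]
  V a = (3, 3, -1)
Solving gives a = (3, 0, -4).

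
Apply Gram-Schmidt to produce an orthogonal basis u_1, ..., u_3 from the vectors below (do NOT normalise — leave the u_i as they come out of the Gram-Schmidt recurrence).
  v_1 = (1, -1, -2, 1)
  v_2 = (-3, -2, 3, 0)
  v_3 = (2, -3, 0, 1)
Orthogonal basis:
  u_1 = (1, -1, -2, 1)
  u_2 = (-2, -3, 1, 1)
  u_3 = (68/35, -33/35, 46/35, -9/35)

Apply the Gram-Schmidt recurrence
  u_1 = v_1
  u_i = v_i − Σ_{j<i} ((v_i · u_j) / (u_j · u_j)) · u_j.

Step by step this gives:
  u_1 = (1, -1, -2, 1)
  u_2 = (-2, -3, 1, 1)
  u_3 = (68/35, -33/35, 46/35, -9/35)

Orthogonality check:
  u_2 · u_1 = 0 (should be 0)
  u_3 · u_1 = 0 (should be 0)
  u_3 · u_2 = 0 (should be 0)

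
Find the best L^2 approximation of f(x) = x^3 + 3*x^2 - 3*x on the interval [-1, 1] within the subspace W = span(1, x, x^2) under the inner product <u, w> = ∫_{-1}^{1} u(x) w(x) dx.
g(x) = 3*x^2 - 12*x/5

The best approximation g ∈ W is the orthogonal projection of f onto W. Writing g = a_0 + a_1 x + a_2 x^2, the coefficients solve the normal equations G · a = b where
  G_{ij} = <φ_i, φ_j> and b_i = <f, φ_i>, with φ_0 = 1, φ_1 = x, φ_2 = x^2.
G =
  [2, 0, 2/3]
  [0, 2/3, 0]
  [2/3, 0, 2/5],
b = (2, -8/5, 6/5).
Solving gives a_0 = 0, a_1 = -12/5, a_2 = 3, so
  g(x) = 3*x^2 - 12*x/5.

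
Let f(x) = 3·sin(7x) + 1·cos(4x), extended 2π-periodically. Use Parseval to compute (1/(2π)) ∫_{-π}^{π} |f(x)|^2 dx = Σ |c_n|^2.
Σ |c_n|^2 = 5

Expand |f|^2 and use orthogonality of {sin(nx), cos(mx)} on [-π, π]:
  ∫_{-π}^{π} sin(nx)^2 dx = π, ∫ cos(mx)^2 dx = π, and cross terms integrate to 0.
So ∫_{-π}^{π} f(x)^2 dx = 3^2 · π + 1^2 · π = (9 + 1)π.
Divide by 2π: (9 + 1)/2 = 5.
By Parseval, this equals Σ |c_n|^2.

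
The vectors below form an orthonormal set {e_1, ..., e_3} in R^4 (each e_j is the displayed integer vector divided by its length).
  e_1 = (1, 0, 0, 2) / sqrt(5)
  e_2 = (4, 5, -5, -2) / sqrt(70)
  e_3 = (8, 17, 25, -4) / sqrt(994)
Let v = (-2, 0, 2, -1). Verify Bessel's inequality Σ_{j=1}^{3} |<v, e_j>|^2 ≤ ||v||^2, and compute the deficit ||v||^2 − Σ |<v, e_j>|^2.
Σ |<v, e_j>|^2 = 590/71; ||v||^2 = 9; deficit = 49/71

Write each e_j = u_j / sqrt(<u_j, u_j>) where u_j is the displayed integer vector. Then <v, e_j> = <v, u_j> / sqrt(<u_j, u_j>), so |<v, e_j>|^2 = <v, u_j>^2 / <u_j, u_j>.
Coefficients: <v, e_1> = -4/sqrt(5), <v, e_2> = -16/sqrt(70), <v, e_3> = 38/sqrt(994).
Square and sum: Σ |<v, e_j>|^2 = 590/71.
Compute ||v||^2 = v·v = 9.
Deficit = 9 − 590/71 = 49/71 ≥ 0, confirming Bessel's inequality. (The deficit equals ||v − Σ <v,e_j> e_j||^2, the squared distance from v to span{e_j}.)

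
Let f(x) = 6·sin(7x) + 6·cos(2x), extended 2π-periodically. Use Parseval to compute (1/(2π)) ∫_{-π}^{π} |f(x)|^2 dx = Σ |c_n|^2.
Σ |c_n|^2 = 36

Expand |f|^2 and use orthogonality of {sin(nx), cos(mx)} on [-π, π]:
  ∫_{-π}^{π} sin(nx)^2 dx = π, ∫ cos(mx)^2 dx = π, and cross terms integrate to 0.
So ∫_{-π}^{π} f(x)^2 dx = 6^2 · π + 6^2 · π = (36 + 36)π.
Divide by 2π: (36 + 36)/2 = 36.
By Parseval, this equals Σ |c_n|^2.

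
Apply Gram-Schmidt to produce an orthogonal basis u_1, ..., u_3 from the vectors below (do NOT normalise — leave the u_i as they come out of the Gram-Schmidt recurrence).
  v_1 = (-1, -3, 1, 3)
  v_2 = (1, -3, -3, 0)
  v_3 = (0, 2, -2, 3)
Orthogonal basis:
  u_1 = (-1, -3, 1, 3)
  u_2 = (5/4, -9/4, -13/4, -3/4)
  u_3 = (24/355, 752/355, -744/355, 1008/355)

Apply the Gram-Schmidt recurrence
  u_1 = v_1
  u_i = v_i − Σ_{j<i} ((v_i · u_j) / (u_j · u_j)) · u_j.

Step by step this gives:
  u_1 = (-1, -3, 1, 3)
  u_2 = (5/4, -9/4, -13/4, -3/4)
  u_3 = (24/355, 752/355, -744/355, 1008/355)

Orthogonality check:
  u_2 · u_1 = 0 (should be 0)
  u_3 · u_1 = 0 (should be 0)
  u_3 · u_2 = 0 (should be 0)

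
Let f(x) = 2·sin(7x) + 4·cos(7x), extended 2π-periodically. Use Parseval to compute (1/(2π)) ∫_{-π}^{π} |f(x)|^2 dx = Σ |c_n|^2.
Σ |c_n|^2 = 10

Expand |f|^2 and use orthogonality of {sin(nx), cos(mx)} on [-π, π]:
  ∫_{-π}^{π} sin(nx)^2 dx = π, ∫ cos(mx)^2 dx = π, and cross terms integrate to 0.
So ∫_{-π}^{π} f(x)^2 dx = 2^2 · π + 4^2 · π = (4 + 16)π.
Divide by 2π: (4 + 16)/2 = 10.
By Parseval, this equals Σ |c_n|^2.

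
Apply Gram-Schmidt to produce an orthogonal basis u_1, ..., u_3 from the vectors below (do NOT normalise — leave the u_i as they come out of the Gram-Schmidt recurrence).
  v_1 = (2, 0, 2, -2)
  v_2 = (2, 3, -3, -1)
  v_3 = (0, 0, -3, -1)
Orthogonal basis:
  u_1 = (2, 0, 2, -2)
  u_2 = (2, 3, -3, -1)
  u_3 = (-14/69, -30/23, -71/69, -85/69)

Apply the Gram-Schmidt recurrence
  u_1 = v_1
  u_i = v_i − Σ_{j<i} ((v_i · u_j) / (u_j · u_j)) · u_j.

Step by step this gives:
  u_1 = (2, 0, 2, -2)
  u_2 = (2, 3, -3, -1)
  u_3 = (-14/69, -30/23, -71/69, -85/69)

Orthogonality check:
  u_2 · u_1 = 0 (should be 0)
  u_3 · u_1 = 0 (should be 0)
  u_3 · u_2 = 0 (should be 0)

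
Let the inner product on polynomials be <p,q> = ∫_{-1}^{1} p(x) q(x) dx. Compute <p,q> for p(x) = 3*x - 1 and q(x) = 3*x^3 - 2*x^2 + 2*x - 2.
<p,q> = 194/15

Expand the product: p(x)·q(x) = 9*x^4 - 9*x^3 + 8*x^2 - 8*x + 2.
∫_{-1}^{1} of each monomial x^k gives [2/(k+1) if k even, 0 if k odd]. Integrating term-by-term (or equivalently evaluating the antiderivative F(x) = 9*x^5/5 - 9*x^4/4 + 8*x^3/3 - 4*x^2 + 2*x at the endpoints):
  F(1) − F(−1) = 13/60 − (-763/60) = 194/15.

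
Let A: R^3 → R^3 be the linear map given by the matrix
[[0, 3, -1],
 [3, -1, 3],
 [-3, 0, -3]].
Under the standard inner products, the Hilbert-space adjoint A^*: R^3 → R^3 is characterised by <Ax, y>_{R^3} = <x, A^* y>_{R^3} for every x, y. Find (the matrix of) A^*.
A^* = A^T =
[[0, 3, -3],
 [3, -1, 0],
 [-1, 3, -3]]

For real matrices with standard dot products, the defining identity <Ax, y> = <x, A^* y> gives (Ax)^T y = x^T (A^*) y, i.e. x^T A^T y = x^T (A^*) y. Since this holds for all x, y, we must have A^* = A^T. Therefore
A^* =
[[0, 3, -3],
 [3, -1, 0],
 [-1, 3, -3]].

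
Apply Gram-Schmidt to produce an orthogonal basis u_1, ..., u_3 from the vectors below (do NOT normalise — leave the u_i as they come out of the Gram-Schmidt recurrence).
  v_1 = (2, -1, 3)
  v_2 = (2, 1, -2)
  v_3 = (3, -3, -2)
Orthogonal basis:
  u_1 = (2, -1, 3)
  u_2 = (17/7, 11/14, -19/14)
  u_3 = (41/117, -410/117, -164/117)

Apply the Gram-Schmidt recurrence
  u_1 = v_1
  u_i = v_i − Σ_{j<i} ((v_i · u_j) / (u_j · u_j)) · u_j.

Step by step this gives:
  u_1 = (2, -1, 3)
  u_2 = (17/7, 11/14, -19/14)
  u_3 = (41/117, -410/117, -164/117)

Orthogonality check:
  u_2 · u_1 = 0 (should be 0)
  u_3 · u_1 = 0 (should be 0)
  u_3 · u_2 = 0 (should be 0)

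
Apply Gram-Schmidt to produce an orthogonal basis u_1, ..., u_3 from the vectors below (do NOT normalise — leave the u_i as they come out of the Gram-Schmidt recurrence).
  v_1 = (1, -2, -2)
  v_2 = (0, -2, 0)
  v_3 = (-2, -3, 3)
Orthogonal basis:
  u_1 = (1, -2, -2)
  u_2 = (-4/9, -10/9, 8/9)
  u_3 = (-2/5, 0, -1/5)

Apply the Gram-Schmidt recurrence
  u_1 = v_1
  u_i = v_i − Σ_{j<i} ((v_i · u_j) / (u_j · u_j)) · u_j.

Step by step this gives:
  u_1 = (1, -2, -2)
  u_2 = (-4/9, -10/9, 8/9)
  u_3 = (-2/5, 0, -1/5)

Orthogonality check:
  u_2 · u_1 = 0 (should be 0)
  u_3 · u_1 = 0 (should be 0)
  u_3 · u_2 = 0 (should be 0)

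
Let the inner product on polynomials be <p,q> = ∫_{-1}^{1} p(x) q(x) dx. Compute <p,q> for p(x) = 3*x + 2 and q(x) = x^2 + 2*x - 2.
<p,q> = -8/3

Expand the product: p(x)·q(x) = 3*x^3 + 8*x^2 - 2*x - 4.
∫_{-1}^{1} of each monomial x^k gives [2/(k+1) if k even, 0 if k odd]. Integrating term-by-term (or equivalently evaluating the antiderivative F(x) = 3*x^4/4 + 8*x^3/3 - x^2 - 4*x at the endpoints):
  F(1) − F(−1) = -19/12 − (13/12) = -8/3.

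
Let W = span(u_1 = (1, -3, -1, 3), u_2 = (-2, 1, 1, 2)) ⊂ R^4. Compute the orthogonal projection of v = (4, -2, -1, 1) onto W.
proj_W(v) = (5/2, -3, -8/5, 3/10)

Set up U = [u_1 | ... | u_2] ∈ R^(4×2). The projector onto W = col(U) is P = U (U^T U)^(-1) U^T.
Compute U^T U =
  [20, 0]
  [0, 10],
and U^T v = (14, -9).
Solve U^T U · c = U^T v for the coefficients: c = (7/10, -9/10). The projection is proj_W(v) = U c.
Check: (v - proj_W(v)) · u_1 = 0  (should be 0).
Check: (v - proj_W(v)) · u_2 = 0  (should be 0).
Result: proj_W(v) = (5/2, -3, -8/5, 3/10).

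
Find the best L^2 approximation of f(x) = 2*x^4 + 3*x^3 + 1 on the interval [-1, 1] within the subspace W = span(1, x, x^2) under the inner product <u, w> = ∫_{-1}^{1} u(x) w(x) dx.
g(x) = 12*x^2/7 + 9*x/5 + 29/35

The best approximation g ∈ W is the orthogonal projection of f onto W. Writing g = a_0 + a_1 x + a_2 x^2, the coefficients solve the normal equations G · a = b where
  G_{ij} = <φ_i, φ_j> and b_i = <f, φ_i>, with φ_0 = 1, φ_1 = x, φ_2 = x^2.
G =
  [2, 0, 2/3]
  [0, 2/3, 0]
  [2/3, 0, 2/5],
b = (14/5, 6/5, 26/21).
Solving gives a_0 = 29/35, a_1 = 9/5, a_2 = 12/7, so
  g(x) = 12*x^2/7 + 9*x/5 + 29/35.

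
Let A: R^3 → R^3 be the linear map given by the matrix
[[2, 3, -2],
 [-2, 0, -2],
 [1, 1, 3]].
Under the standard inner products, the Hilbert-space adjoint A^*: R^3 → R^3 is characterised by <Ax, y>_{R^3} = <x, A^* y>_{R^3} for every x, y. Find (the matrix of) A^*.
A^* = A^T =
[[2, -2, 1],
 [3, 0, 1],
 [-2, -2, 3]]

For real matrices with standard dot products, the defining identity <Ax, y> = <x, A^* y> gives (Ax)^T y = x^T (A^*) y, i.e. x^T A^T y = x^T (A^*) y. Since this holds for all x, y, we must have A^* = A^T. Therefore
A^* =
[[2, -2, 1],
 [3, 0, 1],
 [-2, -2, 3]].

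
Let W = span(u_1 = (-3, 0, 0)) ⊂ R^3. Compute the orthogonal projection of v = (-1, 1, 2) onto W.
proj_W(v) = (-1, 0, 0)

Set up U = [u_1 | ... | u_1] ∈ R^(3×1). The projector onto W = col(U) is P = U (U^T U)^(-1) U^T.
Compute U^T U =
  [9],
and U^T v = (3).
Solve U^T U · c = U^T v for the coefficients: c = (1/3). The projection is proj_W(v) = U c.
Check: (v - proj_W(v)) · u_1 = 0  (should be 0).
Result: proj_W(v) = (-1, 0, 0).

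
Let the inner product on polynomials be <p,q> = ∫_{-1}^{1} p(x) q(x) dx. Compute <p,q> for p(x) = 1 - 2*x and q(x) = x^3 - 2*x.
<p,q> = 28/15

Expand the product: p(x)·q(x) = -2*x^4 + x^3 + 4*x^2 - 2*x.
∫_{-1}^{1} of each monomial x^k gives [2/(k+1) if k even, 0 if k odd]. Integrating term-by-term (or equivalently evaluating the antiderivative F(x) = -2*x^5/5 + x^4/4 + 4*x^3/3 - x^2 at the endpoints):
  F(1) − F(−1) = 11/60 − (-101/60) = 28/15.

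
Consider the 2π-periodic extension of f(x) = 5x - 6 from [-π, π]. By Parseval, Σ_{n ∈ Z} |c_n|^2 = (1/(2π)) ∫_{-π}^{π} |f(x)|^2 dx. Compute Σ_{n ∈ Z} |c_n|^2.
Σ |c_n|^2 = 25π^2/3 + 36

Expand and integrate term by term over [-π, π]:
  ∫ (5x)^2 dx = 25·(2π^3/3); ∫ 2·5·(-6)·x dx = 0 (odd integrand); ∫ (-6)^2 dx = 36·2π.
So (1/(2π)) ∫_{-π}^{π} (5x - 6)^2 dx = 25π^2/3 + 36 = 25π^2/3 + 36.
Parseval ⇒ Σ |c_n|^2 = 25π^2/3 + 36.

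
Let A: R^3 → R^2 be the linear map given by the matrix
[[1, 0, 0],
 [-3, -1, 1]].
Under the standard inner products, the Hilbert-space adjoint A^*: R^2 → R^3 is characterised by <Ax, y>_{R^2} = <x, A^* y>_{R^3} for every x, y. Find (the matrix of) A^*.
A^* = A^T =
[[1, -3],
 [0, -1],
 [0, 1]]

For real matrices with standard dot products, the defining identity <Ax, y> = <x, A^* y> gives (Ax)^T y = x^T (A^*) y, i.e. x^T A^T y = x^T (A^*) y. Since this holds for all x, y, we must have A^* = A^T. Therefore
A^* =
[[1, -3],
 [0, -1],
 [0, 1]].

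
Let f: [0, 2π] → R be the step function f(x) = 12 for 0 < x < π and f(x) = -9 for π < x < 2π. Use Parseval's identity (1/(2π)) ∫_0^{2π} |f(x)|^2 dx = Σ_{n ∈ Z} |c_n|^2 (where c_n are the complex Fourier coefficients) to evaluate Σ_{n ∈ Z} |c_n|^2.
Σ |c_n|^2 = 225/2

Parseval equates the L^2 energy of f (normalised by 1/(2π)) with the ℓ^2 sum of its Fourier coefficients: (1/(2π)) ∫_0^{2π} |f|^2 = Σ |c_n|^2.
Compute the left side: (1/(2π)) [∫_0^π 12^2 dx + ∫_π^{2π} (-9)^2 dx] = (1/(2π)) · (144π + 81π) = (144 + 81)/2 = 225/2.
So Σ_{n ∈ Z} |c_n|^2 = 225/2.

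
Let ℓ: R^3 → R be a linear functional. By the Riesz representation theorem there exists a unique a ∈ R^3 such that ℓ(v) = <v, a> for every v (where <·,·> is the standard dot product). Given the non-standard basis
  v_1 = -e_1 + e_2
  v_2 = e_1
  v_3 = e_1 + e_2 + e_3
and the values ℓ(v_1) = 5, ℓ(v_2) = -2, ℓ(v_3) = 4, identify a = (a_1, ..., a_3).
a = (-2, 3, 3)

Write a = (a_1, ..., a_3) in the standard basis. For each basis vector v_i, ℓ(v_i) = <v_i, a> is a linear equation in the a_j's. Collect the n equations into a matrix system V a = ℓ, where row i of V is v_i (expressed in the standard basis). Since V is invertible (lower-triangular with 1s on the diagonal, up to permutation), solve by back-substitution:
  V =
[[-1, 1, 0],
 [1, 0, 0],
 [1, 1, 1]]
  V a = (5, -2, 4)
Solving gives a = (-2, 3, 3).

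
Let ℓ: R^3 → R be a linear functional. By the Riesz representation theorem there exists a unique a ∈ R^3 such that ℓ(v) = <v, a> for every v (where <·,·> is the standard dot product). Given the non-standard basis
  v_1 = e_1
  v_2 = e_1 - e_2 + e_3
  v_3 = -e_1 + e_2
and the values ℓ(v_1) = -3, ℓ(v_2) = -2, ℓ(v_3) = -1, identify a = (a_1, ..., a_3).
a = (-3, -4, -3)

Write a = (a_1, ..., a_3) in the standard basis. For each basis vector v_i, ℓ(v_i) = <v_i, a> is a linear equation in the a_j's. Collect the n equations into a matrix system V a = ℓ, where row i of V is v_i (expressed in the standard basis). Since V is invertible (lower-triangular with 1s on the diagonal, up to permutation), solve by back-substitution:
  V =
[[1, 0, 0],
 [1, -1, 1],
 [-1, 1, 0]]
  V a = (-3, -2, -1)
Solving gives a = (-3, -4, -3).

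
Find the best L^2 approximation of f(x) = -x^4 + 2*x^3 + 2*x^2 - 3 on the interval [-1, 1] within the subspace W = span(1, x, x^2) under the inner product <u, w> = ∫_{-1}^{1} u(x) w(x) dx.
g(x) = 8*x^2/7 + 6*x/5 - 102/35

The best approximation g ∈ W is the orthogonal projection of f onto W. Writing g = a_0 + a_1 x + a_2 x^2, the coefficients solve the normal equations G · a = b where
  G_{ij} = <φ_i, φ_j> and b_i = <f, φ_i>, with φ_0 = 1, φ_1 = x, φ_2 = x^2.
G =
  [2, 0, 2/3]
  [0, 2/3, 0]
  [2/3, 0, 2/5],
b = (-76/15, 4/5, -52/35).
Solving gives a_0 = -102/35, a_1 = 6/5, a_2 = 8/7, so
  g(x) = 8*x^2/7 + 6*x/5 - 102/35.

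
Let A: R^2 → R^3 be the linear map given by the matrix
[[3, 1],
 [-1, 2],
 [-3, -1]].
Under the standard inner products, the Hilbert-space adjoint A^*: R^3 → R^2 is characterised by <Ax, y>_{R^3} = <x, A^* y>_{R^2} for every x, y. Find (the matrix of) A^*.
A^* = A^T =
[[3, -1, -3],
 [1, 2, -1]]

For real matrices with standard dot products, the defining identity <Ax, y> = <x, A^* y> gives (Ax)^T y = x^T (A^*) y, i.e. x^T A^T y = x^T (A^*) y. Since this holds for all x, y, we must have A^* = A^T. Therefore
A^* =
[[3, -1, -3],
 [1, 2, -1]].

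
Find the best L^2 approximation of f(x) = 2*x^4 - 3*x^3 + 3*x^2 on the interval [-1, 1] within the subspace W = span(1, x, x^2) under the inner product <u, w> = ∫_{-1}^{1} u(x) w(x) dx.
g(x) = 33*x^2/7 - 9*x/5 - 6/35

The best approximation g ∈ W is the orthogonal projection of f onto W. Writing g = a_0 + a_1 x + a_2 x^2, the coefficients solve the normal equations G · a = b where
  G_{ij} = <φ_i, φ_j> and b_i = <f, φ_i>, with φ_0 = 1, φ_1 = x, φ_2 = x^2.
G =
  [2, 0, 2/3]
  [0, 2/3, 0]
  [2/3, 0, 2/5],
b = (14/5, -6/5, 62/35).
Solving gives a_0 = -6/35, a_1 = -9/5, a_2 = 33/7, so
  g(x) = 33*x^2/7 - 9*x/5 - 6/35.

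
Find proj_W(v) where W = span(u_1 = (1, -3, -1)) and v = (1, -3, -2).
proj_W(v) = (12/11, -36/11, -12/11)

Set up U = [u_1 | ... | u_1] ∈ R^(3×1). The projector onto W = col(U) is P = U (U^T U)^(-1) U^T.
Compute U^T U =
  [11],
and U^T v = (12).
Solve U^T U · c = U^T v for the coefficients: c = (12/11). The projection is proj_W(v) = U c.
Check: (v - proj_W(v)) · u_1 = 0  (should be 0).
Result: proj_W(v) = (12/11, -36/11, -12/11).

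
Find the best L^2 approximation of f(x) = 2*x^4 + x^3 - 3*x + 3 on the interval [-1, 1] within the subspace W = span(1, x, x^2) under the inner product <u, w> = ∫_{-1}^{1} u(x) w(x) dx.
g(x) = 12*x^2/7 - 12*x/5 + 99/35

The best approximation g ∈ W is the orthogonal projection of f onto W. Writing g = a_0 + a_1 x + a_2 x^2, the coefficients solve the normal equations G · a = b where
  G_{ij} = <φ_i, φ_j> and b_i = <f, φ_i>, with φ_0 = 1, φ_1 = x, φ_2 = x^2.
G =
  [2, 0, 2/3]
  [0, 2/3, 0]
  [2/3, 0, 2/5],
b = (34/5, -8/5, 18/7).
Solving gives a_0 = 99/35, a_1 = -12/5, a_2 = 12/7, so
  g(x) = 12*x^2/7 - 12*x/5 + 99/35.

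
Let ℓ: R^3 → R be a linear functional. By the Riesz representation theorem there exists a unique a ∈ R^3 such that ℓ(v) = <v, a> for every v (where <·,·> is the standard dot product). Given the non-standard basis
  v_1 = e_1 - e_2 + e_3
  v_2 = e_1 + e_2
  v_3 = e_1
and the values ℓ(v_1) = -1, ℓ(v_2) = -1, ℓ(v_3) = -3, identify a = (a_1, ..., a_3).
a = (-3, 2, 4)

Write a = (a_1, ..., a_3) in the standard basis. For each basis vector v_i, ℓ(v_i) = <v_i, a> is a linear equation in the a_j's. Collect the n equations into a matrix system V a = ℓ, where row i of V is v_i (expressed in the standard basis). Since V is invertible (lower-triangular with 1s on the diagonal, up to permutation), solve by back-substitution:
  V =
[[1, -1, 1],
 [1, 1, 0],
 [1, 0, 0]]
  V a = (-1, -1, -3)
Solving gives a = (-3, 2, 4).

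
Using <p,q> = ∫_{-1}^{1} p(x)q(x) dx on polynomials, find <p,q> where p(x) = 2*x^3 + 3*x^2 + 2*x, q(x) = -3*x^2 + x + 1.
<p,q> = 8/15

Expand the product: p(x)·q(x) = -6*x^5 - 7*x^4 - x^3 + 5*x^2 + 2*x.
∫_{-1}^{1} of each monomial x^k gives [2/(k+1) if k even, 0 if k odd]. Integrating term-by-term (or equivalently evaluating the antiderivative F(x) = -x^6 - 7*x^5/5 - x^4/4 + 5*x^3/3 + x^2 at the endpoints):
  F(1) − F(−1) = 1/60 − (-31/60) = 8/15.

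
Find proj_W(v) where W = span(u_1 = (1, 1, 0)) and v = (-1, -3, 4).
proj_W(v) = (-2, -2, 0)

Set up U = [u_1 | ... | u_1] ∈ R^(3×1). The projector onto W = col(U) is P = U (U^T U)^(-1) U^T.
Compute U^T U =
  [2],
and U^T v = (-4).
Solve U^T U · c = U^T v for the coefficients: c = (-2). The projection is proj_W(v) = U c.
Check: (v - proj_W(v)) · u_1 = 0  (should be 0).
Result: proj_W(v) = (-2, -2, 0).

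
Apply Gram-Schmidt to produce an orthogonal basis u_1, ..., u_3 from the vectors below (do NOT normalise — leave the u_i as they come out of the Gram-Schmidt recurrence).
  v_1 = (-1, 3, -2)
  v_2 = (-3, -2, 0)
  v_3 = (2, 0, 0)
Orthogonal basis:
  u_1 = (-1, 3, -2)
  u_2 = (-45/14, -19/14, -3/7)
  u_3 = (32/173, -48/173, -88/173)

Apply the Gram-Schmidt recurrence
  u_1 = v_1
  u_i = v_i − Σ_{j<i} ((v_i · u_j) / (u_j · u_j)) · u_j.

Step by step this gives:
  u_1 = (-1, 3, -2)
  u_2 = (-45/14, -19/14, -3/7)
  u_3 = (32/173, -48/173, -88/173)

Orthogonality check:
  u_2 · u_1 = 0 (should be 0)
  u_3 · u_1 = 0 (should be 0)
  u_3 · u_2 = 0 (should be 0)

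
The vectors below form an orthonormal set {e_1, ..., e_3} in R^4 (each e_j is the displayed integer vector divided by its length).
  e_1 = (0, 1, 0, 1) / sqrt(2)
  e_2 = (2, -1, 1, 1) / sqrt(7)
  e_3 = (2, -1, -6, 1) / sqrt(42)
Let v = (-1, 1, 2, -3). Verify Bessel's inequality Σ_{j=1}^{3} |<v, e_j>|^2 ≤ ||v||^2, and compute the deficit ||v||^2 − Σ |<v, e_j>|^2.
Σ |<v, e_j>|^2 = 12; ||v||^2 = 15; deficit = 3

Write each e_j = u_j / sqrt(<u_j, u_j>) where u_j is the displayed integer vector. Then <v, e_j> = <v, u_j> / sqrt(<u_j, u_j>), so |<v, e_j>|^2 = <v, u_j>^2 / <u_j, u_j>.
Coefficients: <v, e_1> = -2/sqrt(2), <v, e_2> = -4/sqrt(7), <v, e_3> = -18/sqrt(42).
Square and sum: Σ |<v, e_j>|^2 = 12.
Compute ||v||^2 = v·v = 15.
Deficit = 15 − 12 = 3 ≥ 0, confirming Bessel's inequality. (The deficit equals ||v − Σ <v,e_j> e_j||^2, the squared distance from v to span{e_j}.)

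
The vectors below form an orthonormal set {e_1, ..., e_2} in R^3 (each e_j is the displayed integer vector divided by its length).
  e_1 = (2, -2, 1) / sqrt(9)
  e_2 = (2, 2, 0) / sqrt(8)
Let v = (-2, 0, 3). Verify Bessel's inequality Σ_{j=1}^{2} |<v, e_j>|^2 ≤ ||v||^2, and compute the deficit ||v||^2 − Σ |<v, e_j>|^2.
Σ |<v, e_j>|^2 = 19/9; ||v||^2 = 13; deficit = 98/9

Write each e_j = u_j / sqrt(<u_j, u_j>) where u_j is the displayed integer vector. Then <v, e_j> = <v, u_j> / sqrt(<u_j, u_j>), so |<v, e_j>|^2 = <v, u_j>^2 / <u_j, u_j>.
Coefficients: <v, e_1> = -1/sqrt(9), <v, e_2> = -4/sqrt(8).
Square and sum: Σ |<v, e_j>|^2 = 19/9.
Compute ||v||^2 = v·v = 13.
Deficit = 13 − 19/9 = 98/9 ≥ 0, confirming Bessel's inequality. (The deficit equals ||v − Σ <v,e_j> e_j||^2, the squared distance from v to span{e_j}.)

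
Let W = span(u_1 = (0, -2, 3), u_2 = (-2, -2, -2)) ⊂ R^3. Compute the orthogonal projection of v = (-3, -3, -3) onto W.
proj_W(v) = (-3, -3, -3)

Set up U = [u_1 | ... | u_2] ∈ R^(3×2). The projector onto W = col(U) is P = U (U^T U)^(-1) U^T.
Compute U^T U =
  [13, -2]
  [-2, 12],
and U^T v = (-3, 18).
Solve U^T U · c = U^T v for the coefficients: c = (0, 3/2). The projection is proj_W(v) = U c.
Check: (v - proj_W(v)) · u_1 = 0  (should be 0).
Check: (v - proj_W(v)) · u_2 = 0  (should be 0).
Result: proj_W(v) = (-3, -3, -3).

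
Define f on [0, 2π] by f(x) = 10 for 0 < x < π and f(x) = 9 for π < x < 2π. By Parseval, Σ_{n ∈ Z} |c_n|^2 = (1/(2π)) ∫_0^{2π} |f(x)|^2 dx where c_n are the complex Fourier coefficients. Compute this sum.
Σ |c_n|^2 = 181/2

Parseval equates the L^2 energy of f (normalised by 1/(2π)) with the ℓ^2 sum of its Fourier coefficients: (1/(2π)) ∫_0^{2π} |f|^2 = Σ |c_n|^2.
Compute the left side: (1/(2π)) [∫_0^π 10^2 dx + ∫_π^{2π} 9^2 dx] = (1/(2π)) · (100π + 81π) = (100 + 81)/2 = 181/2.
So Σ_{n ∈ Z} |c_n|^2 = 181/2.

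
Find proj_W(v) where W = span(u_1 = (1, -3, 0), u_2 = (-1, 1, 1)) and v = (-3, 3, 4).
proj_W(v) = (-24/7, 20/7, 26/7)

Set up U = [u_1 | ... | u_2] ∈ R^(3×2). The projector onto W = col(U) is P = U (U^T U)^(-1) U^T.
Compute U^T U =
  [10, -4]
  [-4, 3],
and U^T v = (-12, 10).
Solve U^T U · c = U^T v for the coefficients: c = (2/7, 26/7). The projection is proj_W(v) = U c.
Check: (v - proj_W(v)) · u_1 = 0  (should be 0).
Check: (v - proj_W(v)) · u_2 = 0  (should be 0).
Result: proj_W(v) = (-24/7, 20/7, 26/7).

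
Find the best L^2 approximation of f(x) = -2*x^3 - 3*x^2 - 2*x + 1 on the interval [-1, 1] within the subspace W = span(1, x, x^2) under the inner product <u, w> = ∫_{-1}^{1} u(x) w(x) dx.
g(x) = -3*x^2 - 16*x/5 + 1

The best approximation g ∈ W is the orthogonal projection of f onto W. Writing g = a_0 + a_1 x + a_2 x^2, the coefficients solve the normal equations G · a = b where
  G_{ij} = <φ_i, φ_j> and b_i = <f, φ_i>, with φ_0 = 1, φ_1 = x, φ_2 = x^2.
G =
  [2, 0, 2/3]
  [0, 2/3, 0]
  [2/3, 0, 2/5],
b = (0, -32/15, -8/15).
Solving gives a_0 = 1, a_1 = -16/5, a_2 = -3, so
  g(x) = -3*x^2 - 16*x/5 + 1.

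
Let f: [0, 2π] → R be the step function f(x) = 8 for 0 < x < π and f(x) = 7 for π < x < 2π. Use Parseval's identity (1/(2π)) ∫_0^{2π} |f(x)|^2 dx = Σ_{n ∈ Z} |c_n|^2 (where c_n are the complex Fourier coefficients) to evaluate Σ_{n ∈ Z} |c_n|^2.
Σ |c_n|^2 = 113/2

Parseval equates the L^2 energy of f (normalised by 1/(2π)) with the ℓ^2 sum of its Fourier coefficients: (1/(2π)) ∫_0^{2π} |f|^2 = Σ |c_n|^2.
Compute the left side: (1/(2π)) [∫_0^π 8^2 dx + ∫_π^{2π} 7^2 dx] = (1/(2π)) · (64π + 49π) = (64 + 49)/2 = 113/2.
So Σ_{n ∈ Z} |c_n|^2 = 113/2.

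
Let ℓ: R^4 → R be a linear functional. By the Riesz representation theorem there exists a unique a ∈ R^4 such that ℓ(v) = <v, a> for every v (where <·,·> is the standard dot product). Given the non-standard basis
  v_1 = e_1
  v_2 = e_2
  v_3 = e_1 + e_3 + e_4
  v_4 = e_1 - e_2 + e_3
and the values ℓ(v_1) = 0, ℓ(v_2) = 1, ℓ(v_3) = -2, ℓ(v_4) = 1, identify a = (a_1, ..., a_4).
a = (0, 1, 2, -4)

Write a = (a_1, ..., a_4) in the standard basis. For each basis vector v_i, ℓ(v_i) = <v_i, a> is a linear equation in the a_j's. Collect the n equations into a matrix system V a = ℓ, where row i of V is v_i (expressed in the standard basis). Since V is invertible (lower-triangular with 1s on the diagonal, up to permutation), solve by back-substitution:
  V =
[[1, 0, 0, 0],
 [0, 1, 0, 0],
 [1, 0, 1, 1],
 [1, -1, 1, 0]]
  V a = (0, 1, -2, 1)
Solving gives a = (0, 1, 2, -4).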